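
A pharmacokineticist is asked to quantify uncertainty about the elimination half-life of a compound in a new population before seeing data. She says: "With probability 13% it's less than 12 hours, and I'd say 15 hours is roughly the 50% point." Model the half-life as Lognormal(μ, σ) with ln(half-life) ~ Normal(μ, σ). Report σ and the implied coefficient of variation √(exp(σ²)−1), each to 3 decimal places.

σ ≈ 0.198, CV ≈ 0.200

If T ~ Lognormal(μ,σ) then ln T ~ Normal(μ,σ), so the p-quantile of ln T is μ + z_p·σ.
ln(12) = 2.485 and ln(15) = 2.708; z_{0.13} = -1.126, z_{0.5} = 0.
σ = (2.708 − 2.485)/(0 − (-1.126)) = 0.198.
μ = 2.485 − (-1.126)·0.198 = 2.708.
CV = √(exp(σ²)−1) = √(exp(0.0392)−1) = 0.200.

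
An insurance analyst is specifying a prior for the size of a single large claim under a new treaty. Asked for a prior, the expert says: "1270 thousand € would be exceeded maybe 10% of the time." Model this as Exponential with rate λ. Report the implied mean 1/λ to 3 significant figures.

P(T > 1270.0) = e^(−λ·1270.0) = 0.1, so λ = −ln(0.1)/1270.0 = 0.00181.
Mean = 1/λ = 552 thousand €.

mean ≈ 552 thousand €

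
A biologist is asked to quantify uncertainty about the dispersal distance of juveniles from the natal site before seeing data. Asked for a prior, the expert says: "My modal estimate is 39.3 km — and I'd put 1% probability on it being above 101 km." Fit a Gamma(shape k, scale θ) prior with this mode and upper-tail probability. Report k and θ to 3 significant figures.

Gamma(k,θ) with k>1 has mode (k−1)θ, so θ = 39.3/(k−1).
Need P(X < 101) = 0.99 with θ tied to k this way. Start at k = 2, θ = 39.3: P(X<101) ≈ 0.727.
Too low — raise k to concentrate. Iterating converges to k ≈ 6.24.
Then θ = 39.3/(6.24−1) ≈ 7.51.

k ≈ 6.24, θ ≈ 7.51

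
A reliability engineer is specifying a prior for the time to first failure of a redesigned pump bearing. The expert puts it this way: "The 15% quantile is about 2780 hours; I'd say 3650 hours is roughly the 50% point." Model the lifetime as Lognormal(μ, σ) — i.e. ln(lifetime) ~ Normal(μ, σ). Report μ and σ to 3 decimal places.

μ ≈ 8.202, σ ≈ 0.263

If T ~ Lognormal(μ,σ) then ln T ~ Normal(μ,σ), so the p-quantile of ln T is μ + z_p·σ.
ln(2780) = 7.93 and ln(3650) = 8.202; z_{0.15} = -1.036, z_{0.5} = 0.
σ = (8.202 − 7.93)/(0 − (-1.036)) = 0.263.
μ = 7.93 − (-1.036)·0.263 = 8.202.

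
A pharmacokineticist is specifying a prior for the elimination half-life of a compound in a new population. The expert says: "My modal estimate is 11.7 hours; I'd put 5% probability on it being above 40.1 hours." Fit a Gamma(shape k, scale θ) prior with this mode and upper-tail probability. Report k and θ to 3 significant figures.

k ≈ 2.71, θ ≈ 6.85

Gamma(k,θ) with k>1 has mode (k−1)θ, so θ = 11.7/(k−1).
Need P(X < 40.1) = 0.95 with θ tied to k this way. Start at k = 2, θ = 11.7: P(X<40.1) ≈ 0.856.
Too low — raise k to concentrate. Iterating converges to k ≈ 2.71.
Then θ = 11.7/(2.71−1) ≈ 6.85.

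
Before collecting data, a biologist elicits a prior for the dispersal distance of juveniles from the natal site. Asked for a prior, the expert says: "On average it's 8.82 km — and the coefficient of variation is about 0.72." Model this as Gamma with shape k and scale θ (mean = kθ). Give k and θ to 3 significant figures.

For Gamma(k, scale θ): mean = kθ, variance = kθ², so CV = 1/√k.
CV = 0.72, hence k = 1/CV² = 1.93.
Then θ = mean/k = 8.82/1.93 = 4.57.

k ≈ 1.93, θ ≈ 4.57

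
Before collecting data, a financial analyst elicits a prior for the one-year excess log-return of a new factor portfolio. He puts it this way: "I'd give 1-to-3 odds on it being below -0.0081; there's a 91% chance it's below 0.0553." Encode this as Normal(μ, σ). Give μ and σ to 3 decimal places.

For Normal(μ,σ), the p-quantile is μ + z_p·σ. Here z_{0.25} = -0.6745, z_{0.91} = 1.341.
So -0.0081 = μ − 0.6745σ and 0.0553 = μ + 1.341σ.
Subtracting: σ = (0.0553 − -0.0081)/(1.341 − (-0.6745)) = 0.031.
Then μ = -0.0081 − (-0.6745)·0.031 = 0.013.

μ = 0.013, σ = 0.031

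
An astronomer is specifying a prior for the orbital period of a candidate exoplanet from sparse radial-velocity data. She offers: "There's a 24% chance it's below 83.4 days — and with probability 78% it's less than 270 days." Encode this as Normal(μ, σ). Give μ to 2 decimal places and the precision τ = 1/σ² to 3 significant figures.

μ = 172.54, τ = 6.28e-05

For Normal(μ,σ), the p-quantile is μ + z_p·σ. Here z_{0.24} = -0.7063, z_{0.78} = 0.7722.
So 83.4 = μ − 0.7063σ and 270 = μ + 0.7722σ.
Subtracting: σ = (270 − 83.4)/(0.7722 − (-0.7063)) = 126.21.
Then μ = 83.4 − (-0.7063)·126.21 = 172.54.
Precision τ = 1/σ² = 1/126.2² = 6.28e-05.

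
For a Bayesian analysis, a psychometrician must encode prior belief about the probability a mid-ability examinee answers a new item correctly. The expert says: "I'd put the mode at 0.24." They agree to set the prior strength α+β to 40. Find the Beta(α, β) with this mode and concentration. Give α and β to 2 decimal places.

For α,β > 1 the Beta mode is (α−1)/(α+β−2). With α+β = 40, the mode is (α−1)/38.
Set (α−1)/38 = 0.24 → α = 1 + 0.24·38 = 10.12.
β = 40 − α = 29.88.

α = 10.12, β = 29.88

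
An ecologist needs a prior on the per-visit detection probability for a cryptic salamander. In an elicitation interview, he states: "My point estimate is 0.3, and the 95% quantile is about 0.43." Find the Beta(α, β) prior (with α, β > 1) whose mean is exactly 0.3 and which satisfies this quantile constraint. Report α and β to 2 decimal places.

α ≈ 10.84, β ≈ 25.28

With mean 0.3 fixed, write α = 0.3s, β = 0.7s where s = α+β.
Need P(θ < 0.43) = 0.95 under Beta(0.3s, 0.7s). Normal approximation: (q−m)/√(m(1−m)/s) ≈ z_{0.95} = 1.64, so s ≈ 0.3·0.7·(1.64)²/(0.43−0.3)² = 33.6.
At s = 33.6: P(θ<0.43) ≈ 0.944. Adjusting to match 0.95 gives s ≈ 36.12.
So α = 0.3·36.12 ≈ 10.84, β = 0.7·36.12 ≈ 25.28.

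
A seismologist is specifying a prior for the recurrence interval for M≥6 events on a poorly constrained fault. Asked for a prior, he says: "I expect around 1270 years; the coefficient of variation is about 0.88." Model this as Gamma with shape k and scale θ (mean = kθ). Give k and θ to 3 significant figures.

For Gamma(k, scale θ): mean = kθ, variance = kθ², so CV = 1/√k.
CV = 0.88, hence k = 1/CV² = 1.29.
Then θ = mean/k = 1270/1.29 = 983.

k ≈ 1.29, θ ≈ 983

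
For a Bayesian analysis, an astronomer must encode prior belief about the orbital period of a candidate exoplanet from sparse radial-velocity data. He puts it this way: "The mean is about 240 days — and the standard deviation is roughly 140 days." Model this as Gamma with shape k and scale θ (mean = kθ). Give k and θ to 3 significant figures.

For Gamma(k, scale θ): mean = kθ, variance = kθ², so CV = 1/√k.
CV = SD/mean = 140/240 = 0.5833, hence k = 1/CV² = 2.94.
Then θ = mean/k = 240/2.94 = 81.7.

k ≈ 2.94, θ ≈ 81.7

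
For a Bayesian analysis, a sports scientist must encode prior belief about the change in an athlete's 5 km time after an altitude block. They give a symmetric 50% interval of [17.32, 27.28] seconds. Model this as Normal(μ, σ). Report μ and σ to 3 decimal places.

A symmetric 50% interval runs μ ± z·σ with z = 0.6745.
Half-width = 4.98, so σ = 4.98/0.6745 = 7.383.
μ is the interval midpoint, 22.300.

μ = 22.300, σ = 7.383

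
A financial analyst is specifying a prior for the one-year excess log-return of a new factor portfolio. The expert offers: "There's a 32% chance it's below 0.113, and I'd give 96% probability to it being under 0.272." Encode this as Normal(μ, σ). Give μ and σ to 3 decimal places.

The p-quantile of Normal(μ,σ) is μ + z_p·σ, with z_{0.32} = -0.4677 and z_{0.96} = 1.751.
Eliminate σ: μ = (z₂·x₁ − z₁·x₂)/(z₂ − z₁) = (1.751·0.113 − (-0.4677)·0.272)/2.218 = 0.147.
Then σ = (x₂ − x₁)/(z₂ − z₁) = (0.272 − 0.113)/2.218 = 0.072.

μ = 0.147, σ = 0.072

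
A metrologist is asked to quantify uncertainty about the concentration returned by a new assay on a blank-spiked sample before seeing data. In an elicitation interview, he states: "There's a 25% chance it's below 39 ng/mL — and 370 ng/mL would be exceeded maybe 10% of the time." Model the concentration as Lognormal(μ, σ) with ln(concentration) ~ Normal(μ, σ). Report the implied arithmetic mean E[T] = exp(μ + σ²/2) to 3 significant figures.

If T ~ Lognormal(μ,σ) then ln T ~ Normal(μ,σ), so the p-quantile of ln T is μ + z_p·σ.
ln(39) = 3.664 and ln(370) = 5.914; z_{0.25} = -0.6745, z_{0.9} = 1.282.
σ = (5.914 − 3.664)/(1.282 − (-0.6745)) = 1.150.
μ = 3.664 − (-0.6745)·1.150 = 4.439.
E[T] = exp(μ + σ²/2) = exp(4.439 + 0.6615) = 164 ng/mL.

E[T] ≈ 164 ng/mL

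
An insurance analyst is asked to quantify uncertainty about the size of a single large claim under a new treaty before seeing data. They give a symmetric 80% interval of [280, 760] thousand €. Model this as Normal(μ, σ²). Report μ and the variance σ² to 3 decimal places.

A symmetric 80% interval runs μ ± z·σ with z = 1.282.
Half-width = 240, so σ = 240/1.282 = 187.2730 and σ² = 35071.175.
μ is the interval midpoint, 520.000.

μ = 520.000, σ² = 35071.175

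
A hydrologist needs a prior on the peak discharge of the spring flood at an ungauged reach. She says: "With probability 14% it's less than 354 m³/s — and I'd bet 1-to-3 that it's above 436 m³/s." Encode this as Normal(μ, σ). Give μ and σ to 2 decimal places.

For Normal(μ,σ), the p-quantile is μ + z_p·σ. Here z_{0.14} = -1.08, z_{0.75} = 0.6745.
So 354 = μ − 1.08σ and 436 = μ + 0.6745σ.
Subtracting: σ = (436 − 354)/(0.6745 − (-1.08)) = 46.73.
Then μ = 354 − (-1.08)·46.73 = 404.48.

μ = 404.48, σ = 46.73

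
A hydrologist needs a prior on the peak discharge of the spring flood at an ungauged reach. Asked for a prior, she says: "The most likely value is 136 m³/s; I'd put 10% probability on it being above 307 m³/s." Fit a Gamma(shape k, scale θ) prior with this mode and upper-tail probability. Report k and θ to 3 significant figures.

k ≈ 3.9, θ ≈ 46.9

Gamma(k,θ) with k>1 has mode (k−1)θ, so θ = 136/(k−1).
Need P(X < 307) = 0.9 with θ tied to k this way. Start at k = 2, θ = 136: P(X<307) ≈ 0.659.
Too low — raise k to concentrate. Iterating converges to k ≈ 3.9.
Then θ = 136/(3.9−1) ≈ 46.9.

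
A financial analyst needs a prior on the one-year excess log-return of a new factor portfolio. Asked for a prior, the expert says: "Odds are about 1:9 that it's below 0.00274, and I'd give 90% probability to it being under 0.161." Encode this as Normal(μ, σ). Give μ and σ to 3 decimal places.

The p-quantile of Normal(μ,σ) is μ + z_p·σ, with z_{0.1} = -1.282 and z_{0.9} = 1.282.
Eliminate σ: μ = (z₂·x₁ − z₁·x₂)/(z₂ − z₁) = (1.282·0.00274 − (-1.282)·0.161)/2.563 = 0.082.
Then σ = (x₂ − x₁)/(z₂ − z₁) = (0.161 − 0.00274)/2.563 = 0.062.

μ = 0.082, σ = 0.062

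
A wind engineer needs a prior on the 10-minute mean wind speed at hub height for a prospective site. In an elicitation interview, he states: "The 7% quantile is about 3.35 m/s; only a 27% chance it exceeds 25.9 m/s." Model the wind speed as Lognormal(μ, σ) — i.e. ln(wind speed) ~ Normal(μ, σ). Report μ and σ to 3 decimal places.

μ ≈ 2.654, σ ≈ 0.979

If T ~ Lognormal(μ,σ) then ln T ~ Normal(μ,σ), so the p-quantile of ln T is μ + z_p·σ.
ln(3.35) = 1.209 and ln(25.9) = 3.254; z_{0.07} = -1.476, z_{0.73} = 0.6128.
σ = (3.254 − 1.209)/(0.6128 − (-1.476)) = 0.979.
μ = 1.209 − (-1.476)·0.979 = 2.654.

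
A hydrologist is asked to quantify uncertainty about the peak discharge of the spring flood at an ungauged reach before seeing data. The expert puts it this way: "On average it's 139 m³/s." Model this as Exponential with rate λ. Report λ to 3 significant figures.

Exponential mean = 1/λ, so λ = 1/139.0 = 0.00719.

λ ≈ 0.00719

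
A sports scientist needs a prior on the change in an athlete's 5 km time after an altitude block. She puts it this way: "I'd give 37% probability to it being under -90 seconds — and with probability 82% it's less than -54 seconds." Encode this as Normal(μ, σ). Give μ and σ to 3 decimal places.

For Normal(μ,σ), the p-quantile is μ + z_p·σ. Here z_{0.37} = -0.3319, z_{0.82} = 0.9154.
So -90 = μ − 0.3319σ and -54 = μ + 0.9154σ.
Subtracting: σ = (-54 − -90)/(0.9154 − (-0.3319)) = 28.864.
Then μ = -90 − (-0.3319)·28.864 = -80.421.

μ = -80.421, σ = 28.864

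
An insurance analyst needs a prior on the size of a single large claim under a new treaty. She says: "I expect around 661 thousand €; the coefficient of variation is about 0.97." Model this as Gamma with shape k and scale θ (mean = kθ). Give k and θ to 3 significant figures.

For Gamma(k, scale θ): mean = kθ, variance = kθ², so CV = 1/√k.
CV = 0.97, hence k = 1/CV² = 1.06.
Then θ = mean/k = 661/1.06 = 622.

k ≈ 1.06, θ ≈ 622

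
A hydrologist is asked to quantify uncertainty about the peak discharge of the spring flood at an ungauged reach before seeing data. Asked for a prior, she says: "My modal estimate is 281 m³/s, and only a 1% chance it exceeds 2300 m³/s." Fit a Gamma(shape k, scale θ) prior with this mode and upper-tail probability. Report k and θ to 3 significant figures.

Gamma(k,θ) with k>1 has mode (k−1)θ, so θ = 281/(k−1).
Need P(X < 2300) = 0.99 with θ tied to k this way. Start at k = 2, θ = 281: P(X<2300) ≈ 0.997.
Too high — lower k to spread out. Iterating converges to k ≈ 1.75.
Then θ = 281/(1.75−1) ≈ 373.

k ≈ 1.75, θ ≈ 373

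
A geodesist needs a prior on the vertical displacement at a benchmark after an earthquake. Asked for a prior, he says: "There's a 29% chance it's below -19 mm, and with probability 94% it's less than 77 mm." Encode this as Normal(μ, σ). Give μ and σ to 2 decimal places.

μ = 6.20, σ = 45.54

The p-quantile of Normal(μ,σ) is μ + z_p·σ, with z_{0.29} = -0.5534 and z_{0.94} = 1.555.
Eliminate σ: μ = (z₂·x₁ − z₁·x₂)/(z₂ − z₁) = (1.555·-19 − (-0.5534)·77)/2.108 = 6.20.
Then σ = (x₂ − x₁)/(z₂ − z₁) = (77 − -19)/2.108 = 45.54.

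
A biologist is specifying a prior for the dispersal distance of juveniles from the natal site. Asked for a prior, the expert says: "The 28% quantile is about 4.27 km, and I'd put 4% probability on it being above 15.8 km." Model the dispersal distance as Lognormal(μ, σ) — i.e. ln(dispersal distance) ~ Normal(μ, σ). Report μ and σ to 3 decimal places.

μ ≈ 1.778, σ ≈ 0.561

If T ~ Lognormal(μ,σ) then ln T ~ Normal(μ,σ), so the p-quantile of ln T is μ + z_p·σ.
ln(4.27) = 1.452 and ln(15.8) = 2.76; z_{0.28} = -0.5828, z_{0.96} = 1.751.
σ = (2.76 − 1.452)/(1.751 − (-0.5828)) = 0.561.
μ = 1.452 − (-0.5828)·0.561 = 1.778.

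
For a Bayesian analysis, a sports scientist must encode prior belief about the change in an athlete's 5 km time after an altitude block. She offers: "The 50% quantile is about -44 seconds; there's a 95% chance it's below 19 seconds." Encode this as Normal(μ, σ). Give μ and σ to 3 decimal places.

For Normal(μ,σ), the p-quantile is μ + z_p·σ. Here z_{0.5} = 0, z_{0.95} = 1.645.
So -44 = μ + 0σ and 19 = μ + 1.645σ.
Subtracting: σ = (19 − -44)/(1.645 − (0)) = 38.301.
Then μ = -44 − (0)·38.301 = -44.000.

μ = -44.000, σ = 38.301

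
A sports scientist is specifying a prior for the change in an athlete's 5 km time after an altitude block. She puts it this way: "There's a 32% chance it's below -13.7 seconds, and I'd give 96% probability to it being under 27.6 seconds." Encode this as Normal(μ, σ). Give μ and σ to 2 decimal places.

μ = -4.99, σ = 18.62

For Normal(μ,σ), the p-quantile is μ + z_p·σ. Here z_{0.32} = -0.4677, z_{0.96} = 1.751.
So -13.7 = μ − 0.4677σ and 27.6 = μ + 1.751σ.
Subtracting: σ = (27.6 − -13.7)/(1.751 − (-0.4677)) = 18.62.
Then μ = -13.7 − (-0.4677)·18.62 = -4.99.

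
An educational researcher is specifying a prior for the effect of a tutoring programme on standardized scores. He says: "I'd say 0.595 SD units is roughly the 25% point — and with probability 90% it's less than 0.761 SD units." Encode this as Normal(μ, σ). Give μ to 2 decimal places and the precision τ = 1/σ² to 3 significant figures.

μ = 0.65, τ = 139

For Normal(μ,σ), the p-quantile is μ + z_p·σ. Here z_{0.25} = -0.6745, z_{0.9} = 1.282.
So 0.595 = μ − 0.6745σ and 0.761 = μ + 1.282σ.
Subtracting: σ = (0.761 − 0.595)/(1.282 − (-0.6745)) = 0.08.
Then μ = 0.595 − (-0.6745)·0.08 = 0.65.
Precision τ = 1/σ² = 1/0.08487² = 139.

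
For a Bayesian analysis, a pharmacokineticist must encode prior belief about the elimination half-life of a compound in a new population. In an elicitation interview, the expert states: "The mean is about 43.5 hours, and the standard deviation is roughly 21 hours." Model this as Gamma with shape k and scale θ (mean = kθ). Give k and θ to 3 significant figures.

For Gamma(k, scale θ): mean = kθ, variance = kθ², so CV = 1/√k.
CV = SD/mean = 21/43.5 = 0.4828, hence k = 1/CV² = 4.29.
Then θ = mean/k = 43.5/4.29 = 10.1.

k ≈ 4.29, θ ≈ 10.1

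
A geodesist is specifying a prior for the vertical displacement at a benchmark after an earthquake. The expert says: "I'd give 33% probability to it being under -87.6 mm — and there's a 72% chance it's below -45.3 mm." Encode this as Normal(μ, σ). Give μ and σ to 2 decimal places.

The p-quantile of Normal(μ,σ) is μ + z_p·σ, with z_{0.33} = -0.4399 and z_{0.72} = 0.5828.
Eliminate σ: μ = (z₂·x₁ − z₁·x₂)/(z₂ − z₁) = (0.5828·-87.6 − (-0.4399)·-45.3)/1.023 = -69.41.
Then σ = (x₂ − x₁)/(z₂ − z₁) = (-45.3 − -87.6)/1.023 = 41.36.

μ = -69.41, σ = 41.36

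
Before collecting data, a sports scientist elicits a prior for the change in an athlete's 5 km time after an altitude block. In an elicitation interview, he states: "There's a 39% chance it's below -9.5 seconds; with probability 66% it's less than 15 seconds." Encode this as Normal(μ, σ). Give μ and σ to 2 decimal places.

μ = 0.39, σ = 35.42

The p-quantile of Normal(μ,σ) is μ + z_p·σ, with z_{0.39} = -0.2793 and z_{0.66} = 0.4125.
Eliminate σ: μ = (z₂·x₁ − z₁·x₂)/(z₂ − z₁) = (0.4125·-9.5 − (-0.2793)·15)/0.6918 = 0.39.
Then σ = (x₂ − x₁)/(z₂ − z₁) = (15 − -9.5)/0.6918 = 35.42.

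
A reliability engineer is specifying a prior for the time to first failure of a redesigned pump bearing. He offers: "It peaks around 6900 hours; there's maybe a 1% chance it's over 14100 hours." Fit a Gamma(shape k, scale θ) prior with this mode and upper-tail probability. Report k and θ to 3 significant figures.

k ≈ 10.6, θ ≈ 720

Gamma(k,θ) with k>1 has mode (k−1)θ, so θ = 6900/(k−1).
Need P(X < 14100) = 0.99 with θ tied to k this way. Start at k = 2, θ = 6900: P(X<14100) ≈ 0.606.
Too low — raise k to concentrate. Iterating converges to k ≈ 10.6.
Then θ = 6900/(10.6−1) ≈ 720.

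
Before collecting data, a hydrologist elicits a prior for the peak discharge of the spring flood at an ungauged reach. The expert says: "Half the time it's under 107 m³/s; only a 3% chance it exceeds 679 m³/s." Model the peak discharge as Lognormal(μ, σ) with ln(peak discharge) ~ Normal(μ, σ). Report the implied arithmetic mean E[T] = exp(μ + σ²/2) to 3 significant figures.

If T ~ Lognormal(μ,σ) then ln T ~ Normal(μ,σ), so the p-quantile of ln T is μ + z_p·σ.
ln(107) = 4.673 and ln(679) = 6.521; z_{0.5} = 0, z_{0.97} = 1.881.
σ = (6.521 − 4.673)/(1.881 − (0)) = 0.982.
μ = 4.673 − (0)·0.982 = 4.673.
E[T] = exp(μ + σ²/2) = exp(4.673 + 0.4826) = 173 m³/s.

E[T] ≈ 173 m³/s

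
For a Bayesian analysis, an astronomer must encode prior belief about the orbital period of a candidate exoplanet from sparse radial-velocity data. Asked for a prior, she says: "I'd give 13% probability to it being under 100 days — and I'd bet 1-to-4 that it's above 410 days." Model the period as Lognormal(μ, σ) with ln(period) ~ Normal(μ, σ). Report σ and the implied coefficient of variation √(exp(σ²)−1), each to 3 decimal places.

If T ~ Lognormal(μ,σ) then ln T ~ Normal(μ,σ), so the p-quantile of ln T is μ + z_p·σ.
ln(100) = 4.605 and ln(410) = 6.016; z_{0.13} = -1.126, z_{0.8} = 0.8416.
σ = (6.016 − 4.605)/(0.8416 − (-1.126)) = 0.717.
μ = 4.605 − (-1.126)·0.717 = 5.413.
CV = √(exp(σ²)−1) = √(exp(0.5140)−1) = 0.820.

σ ≈ 0.717, CV ≈ 0.820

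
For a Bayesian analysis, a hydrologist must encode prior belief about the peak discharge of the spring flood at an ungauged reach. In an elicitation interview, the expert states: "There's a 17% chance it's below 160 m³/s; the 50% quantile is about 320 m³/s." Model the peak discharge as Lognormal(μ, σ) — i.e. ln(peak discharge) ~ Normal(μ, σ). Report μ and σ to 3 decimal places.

μ ≈ 5.768, σ ≈ 0.726

If T ~ Lognormal(μ,σ) then ln T ~ Normal(μ,σ), so the p-quantile of ln T is μ + z_p·σ.
ln(160) = 5.075 and ln(320) = 5.768; z_{0.17} = -0.9542, z_{0.5} = 0.
σ = (5.768 − 5.075)/(0 − (-0.9542)) = 0.726.
μ = 5.075 − (-0.9542)·0.726 = 5.768.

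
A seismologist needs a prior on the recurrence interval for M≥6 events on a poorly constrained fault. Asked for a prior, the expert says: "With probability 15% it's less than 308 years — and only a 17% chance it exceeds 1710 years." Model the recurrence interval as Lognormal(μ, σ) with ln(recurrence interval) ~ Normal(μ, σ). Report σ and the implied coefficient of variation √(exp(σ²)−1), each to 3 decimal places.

σ ≈ 0.861, CV ≈ 1.048

If T ~ Lognormal(μ,σ) then ln T ~ Normal(μ,σ), so the p-quantile of ln T is μ + z_p·σ.
ln(308) = 5.73 and ln(1710) = 7.444; z_{0.15} = -1.036, z_{0.83} = 0.9542.
σ = (7.444 − 5.73)/(0.9542 − (-1.036)) = 0.861.
μ = 5.73 − (-1.036)·0.861 = 6.623.
CV = √(exp(σ²)−1) = √(exp(0.7415)−1) = 1.048.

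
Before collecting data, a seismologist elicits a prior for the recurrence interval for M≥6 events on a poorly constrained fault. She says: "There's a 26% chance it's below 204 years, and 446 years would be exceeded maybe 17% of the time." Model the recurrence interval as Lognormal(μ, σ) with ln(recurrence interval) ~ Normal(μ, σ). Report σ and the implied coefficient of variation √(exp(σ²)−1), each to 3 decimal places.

If T ~ Lognormal(μ,σ) then ln T ~ Normal(μ,σ), so the p-quantile of ln T is μ + z_p·σ.
ln(204) = 5.318 and ln(446) = 6.1; z_{0.26} = -0.6433, z_{0.83} = 0.9542.
σ = (6.1 − 5.318)/(0.9542 − (-0.6433)) = 0.490.
μ = 5.318 − (-0.6433)·0.490 = 5.633.
CV = √(exp(σ²)−1) = √(exp(0.2397)−1) = 0.521.

σ ≈ 0.490, CV ≈ 0.521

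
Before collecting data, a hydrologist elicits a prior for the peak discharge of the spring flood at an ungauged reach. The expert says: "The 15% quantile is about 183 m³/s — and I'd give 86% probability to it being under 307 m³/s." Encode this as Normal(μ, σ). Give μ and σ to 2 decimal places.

μ = 243.71, σ = 58.58

For Normal(μ,σ), the p-quantile is μ + z_p·σ. Here z_{0.15} = -1.036, z_{0.86} = 1.08.
So 183 = μ − 1.036σ and 307 = μ + 1.08σ.
Subtracting: σ = (307 − 183)/(1.08 − (-1.036)) = 58.58.
Then μ = 183 − (-1.036)·58.58 = 243.71.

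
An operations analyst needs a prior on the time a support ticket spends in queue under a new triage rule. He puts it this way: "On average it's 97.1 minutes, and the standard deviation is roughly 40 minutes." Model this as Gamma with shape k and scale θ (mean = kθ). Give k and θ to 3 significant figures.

For Gamma(k, scale θ): mean = kθ, variance = kθ², so CV = 1/√k.
CV = SD/mean = 40/97.1 = 0.4119, hence k = 1/CV² = 5.89.
Then θ = mean/k = 97.1/5.89 = 16.5.

k ≈ 5.89, θ ≈ 16.5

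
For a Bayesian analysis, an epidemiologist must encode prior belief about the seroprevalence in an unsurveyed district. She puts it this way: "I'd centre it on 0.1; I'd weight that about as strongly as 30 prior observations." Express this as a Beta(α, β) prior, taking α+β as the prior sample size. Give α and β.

Under the effective-sample-size interpretation, Beta(α, β) has prior mean α/(α+β) and prior sample size α+β.
So α+β = 30 and α/(α+β) = 0.1, giving α = 0.1·30 = 3 and β = 30 − 3 = 27.

α = 3, β = 27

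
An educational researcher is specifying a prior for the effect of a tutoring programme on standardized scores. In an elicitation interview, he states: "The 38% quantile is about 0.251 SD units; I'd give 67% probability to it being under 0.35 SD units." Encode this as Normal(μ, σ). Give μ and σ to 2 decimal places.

The p-quantile of Normal(μ,σ) is μ + z_p·σ, with z_{0.38} = -0.3055 and z_{0.67} = 0.4399.
Eliminate σ: μ = (z₂·x₁ − z₁·x₂)/(z₂ − z₁) = (0.4399·0.251 − (-0.3055)·0.35)/0.7454 = 0.29.
Then σ = (x₂ − x₁)/(z₂ − z₁) = (0.35 − 0.251)/0.7454 = 0.13.

μ = 0.29, σ = 0.13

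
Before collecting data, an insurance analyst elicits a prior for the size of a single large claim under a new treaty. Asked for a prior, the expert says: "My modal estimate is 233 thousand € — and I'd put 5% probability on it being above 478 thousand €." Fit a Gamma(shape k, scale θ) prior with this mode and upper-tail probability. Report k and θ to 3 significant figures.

k ≈ 6.36, θ ≈ 43.5

Gamma(k,θ) with k>1 has mode (k−1)θ, so θ = 233/(k−1).
Need P(X < 478) = 0.95 with θ tied to k this way. Start at k = 2, θ = 233: P(X<478) ≈ 0.608.
Too low — raise k to concentrate. Iterating converges to k ≈ 6.36.
Then θ = 233/(6.36−1) ≈ 43.5.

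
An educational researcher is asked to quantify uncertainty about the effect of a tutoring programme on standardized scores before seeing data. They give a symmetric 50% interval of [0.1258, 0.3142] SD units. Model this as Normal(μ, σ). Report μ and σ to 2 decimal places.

A symmetric 50% interval runs μ ± z·σ with z = 0.6745.
Half-width = 0.0942, so σ = 0.0942/0.6745 = 0.14.
μ is the interval midpoint, 0.22.

μ = 0.22, σ = 0.14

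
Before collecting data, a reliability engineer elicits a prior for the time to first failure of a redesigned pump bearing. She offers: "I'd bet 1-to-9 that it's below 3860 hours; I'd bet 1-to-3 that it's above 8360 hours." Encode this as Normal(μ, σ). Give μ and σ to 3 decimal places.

The p-quantile of Normal(μ,σ) is μ + z_p·σ, with z_{0.1} = -1.282 and z_{0.75} = 0.6745.
Eliminate σ: μ = (z₂·x₁ − z₁·x₂)/(z₂ − z₁) = (0.6745·3860 − (-1.282)·8360)/1.956 = 6808.293.
Then σ = (x₂ − x₁)/(z₂ − z₁) = (8360 − 3860)/1.956 = 2300.565.

μ = 6808.293, σ = 2300.565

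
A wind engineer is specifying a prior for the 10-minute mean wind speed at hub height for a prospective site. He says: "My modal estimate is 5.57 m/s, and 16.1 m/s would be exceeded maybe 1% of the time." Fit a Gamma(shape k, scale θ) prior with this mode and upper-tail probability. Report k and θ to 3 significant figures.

k ≈ 5.03, θ ≈ 1.38

Gamma(k,θ) with k>1 has mode (k−1)θ, so θ = 5.57/(k−1).
Need P(X < 16.1) = 0.99 with θ tied to k this way. Start at k = 2, θ = 5.57: P(X<16.1) ≈ 0.784.
Too low — raise k to concentrate. Iterating converges to k ≈ 5.03.
Then θ = 5.57/(5.03−1) ≈ 1.38.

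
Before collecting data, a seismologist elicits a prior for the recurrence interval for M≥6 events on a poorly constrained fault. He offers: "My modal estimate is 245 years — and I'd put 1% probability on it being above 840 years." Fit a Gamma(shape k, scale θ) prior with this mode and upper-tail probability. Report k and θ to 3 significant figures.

k ≈ 3.87, θ ≈ 85.4

Gamma(k,θ) with k>1 has mode (k−1)θ, so θ = 245/(k−1).
Need P(X < 840) = 0.99 with θ tied to k this way. Start at k = 2, θ = 245: P(X<840) ≈ 0.856.
Too low — raise k to concentrate. Iterating converges to k ≈ 3.87.
Then θ = 245/(3.87−1) ≈ 85.4.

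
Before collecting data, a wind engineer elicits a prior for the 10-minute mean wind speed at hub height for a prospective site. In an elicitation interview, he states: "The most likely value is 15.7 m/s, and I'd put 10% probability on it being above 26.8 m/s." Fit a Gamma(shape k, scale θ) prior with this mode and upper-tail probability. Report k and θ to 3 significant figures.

k ≈ 7.62, θ ≈ 2.37

Gamma(k,θ) with k>1 has mode (k−1)θ, so θ = 15.7/(k−1).
Need P(X < 26.8) = 0.9 with θ tied to k this way. Start at k = 2, θ = 15.7: P(X<26.8) ≈ 0.509.
Too low — raise k to concentrate. Iterating converges to k ≈ 7.62.
Then θ = 15.7/(7.62−1) ≈ 2.37.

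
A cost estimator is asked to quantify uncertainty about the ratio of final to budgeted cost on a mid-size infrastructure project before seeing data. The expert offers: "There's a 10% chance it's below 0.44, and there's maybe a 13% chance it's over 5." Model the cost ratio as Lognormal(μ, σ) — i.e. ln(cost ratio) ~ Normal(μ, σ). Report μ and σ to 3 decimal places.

If T ~ Lognormal(μ,σ) then ln T ~ Normal(μ,σ), so the p-quantile of ln T is μ + z_p·σ.
ln(0.44) = -0.821 and ln(5) = 1.609; z_{0.1} = -1.282, z_{0.87} = 1.126.
σ = (1.609 − -0.821)/(1.126 − (-1.282)) = 1.009.
μ = -0.821 − (-1.282)·1.009 = 0.473.

μ ≈ 0.473, σ ≈ 1.009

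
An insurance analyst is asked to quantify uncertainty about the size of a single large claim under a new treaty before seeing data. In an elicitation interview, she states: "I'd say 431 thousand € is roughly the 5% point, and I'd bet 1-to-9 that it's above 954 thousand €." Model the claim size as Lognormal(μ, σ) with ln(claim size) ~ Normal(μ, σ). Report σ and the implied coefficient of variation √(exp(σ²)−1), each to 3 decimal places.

If T ~ Lognormal(μ,σ) then ln T ~ Normal(μ,σ), so the p-quantile of ln T is μ + z_p·σ.
ln(431) = 6.066 and ln(954) = 6.861; z_{0.05} = -1.645, z_{0.9} = 1.282.
σ = (6.861 − 6.066)/(1.282 − (-1.645)) = 0.272.
μ = 6.066 − (-1.645)·0.272 = 6.513.
CV = √(exp(σ²)−1) = √(exp(0.0737)−1) = 0.277.

σ ≈ 0.272, CV ≈ 0.277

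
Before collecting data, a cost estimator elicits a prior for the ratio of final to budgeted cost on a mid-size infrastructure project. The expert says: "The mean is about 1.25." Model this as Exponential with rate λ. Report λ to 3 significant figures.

λ ≈ 0.8

Exponential mean = 1/λ, so λ = 1/1.25 = 0.8.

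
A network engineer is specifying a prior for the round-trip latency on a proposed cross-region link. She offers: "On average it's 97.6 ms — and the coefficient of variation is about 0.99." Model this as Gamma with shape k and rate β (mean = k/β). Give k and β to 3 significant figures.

k ≈ 1.02, β ≈ 0.0105

For Gamma(k, rate β): mean = k/β, variance = k/β², so CV = 1/√k.
CV = 0.99, hence k = 1/CV² = 1.02.
Then β = k/mean = 1.02/97.6 = 0.0105.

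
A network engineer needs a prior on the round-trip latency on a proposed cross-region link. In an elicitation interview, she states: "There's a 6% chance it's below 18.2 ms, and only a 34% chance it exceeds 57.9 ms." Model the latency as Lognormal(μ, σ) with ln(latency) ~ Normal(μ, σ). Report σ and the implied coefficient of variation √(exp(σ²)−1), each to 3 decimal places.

If T ~ Lognormal(μ,σ) then ln T ~ Normal(μ,σ), so the p-quantile of ln T is μ + z_p·σ.
ln(18.2) = 2.901 and ln(57.9) = 4.059; z_{0.06} = -1.555, z_{0.66} = 0.4125.
σ = (4.059 − 2.901)/(0.4125 − (-1.555)) = 0.588.
μ = 2.901 − (-1.555)·0.588 = 3.816.
CV = √(exp(σ²)−1) = √(exp(0.3461)−1) = 0.643.

σ ≈ 0.588, CV ≈ 0.643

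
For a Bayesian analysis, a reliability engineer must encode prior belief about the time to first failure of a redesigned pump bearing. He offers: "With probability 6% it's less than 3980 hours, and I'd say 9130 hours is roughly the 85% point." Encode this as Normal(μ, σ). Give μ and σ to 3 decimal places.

μ = 7070.098, σ = 1987.491

The p-quantile of Normal(μ,σ) is μ + z_p·σ, with z_{0.06} = -1.555 and z_{0.85} = 1.036.
Eliminate σ: μ = (z₂·x₁ − z₁·x₂)/(z₂ − z₁) = (1.036·3980 − (-1.555)·9130)/2.591 = 7070.098.
Then σ = (x₂ − x₁)/(z₂ − z₁) = (9130 − 3980)/2.591 = 1987.491.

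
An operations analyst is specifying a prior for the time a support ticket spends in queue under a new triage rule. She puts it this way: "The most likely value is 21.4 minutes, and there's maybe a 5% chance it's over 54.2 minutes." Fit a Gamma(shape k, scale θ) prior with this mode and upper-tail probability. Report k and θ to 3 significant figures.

Gamma(k,θ) with k>1 has mode (k−1)θ, so θ = 21.4/(k−1).
Need P(X < 54.2) = 0.95 with θ tied to k this way. Start at k = 2, θ = 21.4: P(X<54.2) ≈ 0.719.
Too low — raise k to concentrate. Iterating converges to k ≈ 4.14.
Then θ = 21.4/(4.14−1) ≈ 6.82.

k ≈ 4.14, θ ≈ 6.82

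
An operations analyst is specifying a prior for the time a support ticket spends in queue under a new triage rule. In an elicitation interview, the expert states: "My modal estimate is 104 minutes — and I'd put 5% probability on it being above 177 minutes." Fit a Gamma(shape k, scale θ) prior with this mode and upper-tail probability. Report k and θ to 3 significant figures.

Gamma(k,θ) with k>1 has mode (k−1)θ, so θ = 104/(k−1).
Need P(X < 177) = 0.95 with θ tied to k this way. Start at k = 2, θ = 104: P(X<177) ≈ 0.507.
Too low — raise k to concentrate. Iterating converges to k ≈ 10.9.
Then θ = 104/(10.9−1) ≈ 10.5.

k ≈ 10.9, θ ≈ 10.5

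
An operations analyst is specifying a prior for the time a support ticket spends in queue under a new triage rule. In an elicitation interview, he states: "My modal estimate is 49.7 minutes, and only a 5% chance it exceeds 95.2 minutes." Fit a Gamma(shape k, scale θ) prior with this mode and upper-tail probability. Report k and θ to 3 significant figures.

k ≈ 7.58, θ ≈ 7.56

Gamma(k,θ) with k>1 has mode (k−1)θ, so θ = 49.7/(k−1).
Need P(X < 95.2) = 0.95 with θ tied to k this way. Start at k = 2, θ = 49.7: P(X<95.2) ≈ 0.571.
Too low — raise k to concentrate. Iterating converges to k ≈ 7.58.
Then θ = 49.7/(7.58−1) ≈ 7.56.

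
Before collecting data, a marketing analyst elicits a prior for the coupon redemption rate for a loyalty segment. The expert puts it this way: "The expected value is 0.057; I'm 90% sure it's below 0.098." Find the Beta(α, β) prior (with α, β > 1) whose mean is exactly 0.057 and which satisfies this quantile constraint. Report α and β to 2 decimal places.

α ≈ 3.27, β ≈ 54.09

With mean 0.057 fixed, write α = 0.057s, β = 0.943s where s = α+β.
Need P(θ < 0.098) = 0.9 under Beta(0.057s, 0.943s). Normal approximation: (q−m)/√(m(1−m)/s) ≈ z_{0.9} = 1.28, so s ≈ 0.057·0.943·(1.28)²/(0.098−0.057)² = 52.5.
At s = 52.5: P(θ<0.098) ≈ 0.893. Adjusting to match 0.9 gives s ≈ 57.36.
So α = 0.057·57.36 ≈ 3.27, β = 0.943·57.36 ≈ 54.09.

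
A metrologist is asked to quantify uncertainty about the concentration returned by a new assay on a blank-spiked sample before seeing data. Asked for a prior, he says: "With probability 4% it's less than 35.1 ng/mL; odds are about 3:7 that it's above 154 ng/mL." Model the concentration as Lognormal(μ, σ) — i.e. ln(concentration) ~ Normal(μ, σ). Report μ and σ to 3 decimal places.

If T ~ Lognormal(μ,σ) then ln T ~ Normal(μ,σ), so the p-quantile of ln T is μ + z_p·σ.
ln(35.1) = 3.558 and ln(154) = 5.037; z_{0.04} = -1.751, z_{0.7} = 0.5244.
σ = (5.037 − 3.558)/(0.5244 − (-1.751)) = 0.650.
μ = 3.558 − (-1.751)·0.650 = 4.696.

μ ≈ 4.696, σ ≈ 0.650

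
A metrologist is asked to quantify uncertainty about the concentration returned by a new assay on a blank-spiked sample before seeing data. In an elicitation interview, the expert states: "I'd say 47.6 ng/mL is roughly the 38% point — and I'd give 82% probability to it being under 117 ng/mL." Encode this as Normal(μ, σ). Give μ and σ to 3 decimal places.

For Normal(μ,σ), the p-quantile is μ + z_p·σ. Here z_{0.38} = -0.3055, z_{0.82} = 0.9154.
So 47.6 = μ − 0.3055σ and 117 = μ + 0.9154σ.
Subtracting: σ = (117 − 47.6)/(0.9154 − (-0.3055)) = 56.846.
Then μ = 47.6 − (-0.3055)·56.846 = 64.965.

μ = 64.965, σ = 56.846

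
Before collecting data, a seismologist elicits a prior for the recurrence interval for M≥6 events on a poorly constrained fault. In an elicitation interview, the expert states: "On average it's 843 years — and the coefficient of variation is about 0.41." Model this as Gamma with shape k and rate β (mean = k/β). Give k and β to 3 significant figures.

For Gamma(k, rate β): mean = k/β, variance = k/β², so CV = 1/√k.
CV = 0.41, hence k = 1/CV² = 5.95.
Then β = k/mean = 5.95/843 = 0.00706.

k ≈ 5.95, β ≈ 0.00706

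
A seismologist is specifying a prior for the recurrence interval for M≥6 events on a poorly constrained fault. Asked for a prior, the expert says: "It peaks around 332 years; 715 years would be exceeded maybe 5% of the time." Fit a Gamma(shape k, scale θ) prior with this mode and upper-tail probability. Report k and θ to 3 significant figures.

k ≈ 5.68, θ ≈ 70.9

Gamma(k,θ) with k>1 has mode (k−1)θ, so θ = 332/(k−1).
Need P(X < 715) = 0.95 with θ tied to k this way. Start at k = 2, θ = 332: P(X<715) ≈ 0.634.
Too low — raise k to concentrate. Iterating converges to k ≈ 5.68.
Then θ = 332/(5.68−1) ≈ 70.9.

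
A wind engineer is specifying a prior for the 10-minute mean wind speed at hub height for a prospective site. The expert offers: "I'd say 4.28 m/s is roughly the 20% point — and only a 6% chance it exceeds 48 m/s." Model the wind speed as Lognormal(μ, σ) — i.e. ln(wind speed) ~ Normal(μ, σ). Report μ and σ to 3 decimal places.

μ ≈ 2.303, σ ≈ 1.009

If T ~ Lognormal(μ,σ) then ln T ~ Normal(μ,σ), so the p-quantile of ln T is μ + z_p·σ.
ln(4.28) = 1.454 and ln(48) = 3.871; z_{0.2} = -0.8416, z_{0.94} = 1.555.
σ = (3.871 − 1.454)/(1.555 − (-0.8416)) = 1.009.
μ = 1.454 − (-0.8416)·1.009 = 2.303.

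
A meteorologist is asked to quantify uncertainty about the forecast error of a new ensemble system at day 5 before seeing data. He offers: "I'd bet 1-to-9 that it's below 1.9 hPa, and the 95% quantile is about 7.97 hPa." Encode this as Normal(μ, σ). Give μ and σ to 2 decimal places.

μ = 4.56, σ = 2.07

For Normal(μ,σ), the p-quantile is μ + z_p·σ. Here z_{0.1} = -1.282, z_{0.95} = 1.645.
So 1.9 = μ − 1.282σ and 7.97 = μ + 1.645σ.
Subtracting: σ = (7.97 − 1.9)/(1.645 − (-1.282)) = 2.07.
Then μ = 1.9 − (-1.282)·2.07 = 4.56.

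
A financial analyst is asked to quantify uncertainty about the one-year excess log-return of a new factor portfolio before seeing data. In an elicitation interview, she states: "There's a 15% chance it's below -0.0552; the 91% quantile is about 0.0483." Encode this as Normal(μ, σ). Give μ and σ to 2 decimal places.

μ = -0.01, σ = 0.04

The p-quantile of Normal(μ,σ) is μ + z_p·σ, with z_{0.15} = -1.036 and z_{0.91} = 1.341.
Eliminate σ: μ = (z₂·x₁ − z₁·x₂)/(z₂ − z₁) = (1.341·-0.0552 − (-1.036)·0.0483)/2.377 = -0.01.
Then σ = (x₂ − x₁)/(z₂ − z₁) = (0.0483 − -0.0552)/2.377 = 0.04.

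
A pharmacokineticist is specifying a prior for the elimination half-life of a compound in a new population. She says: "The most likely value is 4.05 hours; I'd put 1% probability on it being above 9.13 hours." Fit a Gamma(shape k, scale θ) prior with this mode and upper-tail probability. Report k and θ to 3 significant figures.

Gamma(k,θ) with k>1 has mode (k−1)θ, so θ = 4.05/(k−1).
Need P(X < 9.13) = 0.99 with θ tied to k this way. Start at k = 2, θ = 4.05: P(X<9.13) ≈ 0.658.
Too low — raise k to concentrate. Iterating converges to k ≈ 8.26.
Then θ = 4.05/(8.26−1) ≈ 0.558.

k ≈ 8.26, θ ≈ 0.558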